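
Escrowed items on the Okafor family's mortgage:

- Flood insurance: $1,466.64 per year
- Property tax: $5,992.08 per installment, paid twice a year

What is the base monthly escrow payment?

Flood insurance = $1,466.64 per year
Property tax = $5,992.08 × 2 = $11,984.16 per year
Total per year = $1,466.64 + $11,984.16 = $13,450.80
Monthly = $13,450.80 ÷ 12 = $1,120.90

$1,120.90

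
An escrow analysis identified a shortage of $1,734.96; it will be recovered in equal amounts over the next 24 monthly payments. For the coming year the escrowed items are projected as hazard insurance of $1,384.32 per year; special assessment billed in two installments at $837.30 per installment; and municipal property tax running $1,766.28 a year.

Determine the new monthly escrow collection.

$474.39

Hazard insurance — $1,384.32/yr
Special assessment — $837.30 × 2 = $1,674.60/yr
Municipal property tax — $1,766.28/yr
Yearly total = $1,384.32 + $1,674.60 + $1,766.28 = $4,825.20
Monthly = $4,825.20 / 12 = $402.10
Shortage spread = $1,734.96 / 24 = $72.29/mo
Adjusted monthly = $402.10 + $72.29 = $474.39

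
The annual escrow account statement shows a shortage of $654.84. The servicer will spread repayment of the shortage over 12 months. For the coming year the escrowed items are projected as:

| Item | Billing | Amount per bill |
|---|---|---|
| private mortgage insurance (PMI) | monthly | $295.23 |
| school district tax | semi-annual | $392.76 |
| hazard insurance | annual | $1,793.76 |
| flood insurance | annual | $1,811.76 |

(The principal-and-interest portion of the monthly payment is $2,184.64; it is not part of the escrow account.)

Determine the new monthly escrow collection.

Private mortgage insurance (PMI): $295.23 × 12 = $3,542.76/yr
School district tax: $392.76 × 2 = $785.52/yr
Hazard insurance: $1,793.76/yr
Flood insurance: $1,811.76/yr
Yearly total = $7,933.80
Monthly escrow = $7,933.80 ÷ 12 = $661.15
Monthly shortage recovery: $654.84 ÷ 12 = $54.57
New monthly escrow = $661.15 + $54.57 = $715.72

$715.72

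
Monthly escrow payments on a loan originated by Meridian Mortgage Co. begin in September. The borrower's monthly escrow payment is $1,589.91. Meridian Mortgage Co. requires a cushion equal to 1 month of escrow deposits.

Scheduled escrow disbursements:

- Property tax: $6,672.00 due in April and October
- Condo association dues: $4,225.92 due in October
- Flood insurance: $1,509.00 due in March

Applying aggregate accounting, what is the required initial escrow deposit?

Cushion = 1 × $1,589.91 = $1,589.91
Trial balance (start $0, +$1,589.91 each month, − disbursements):
  Sep: +$1,589.91 → $1,589.91
  Oct: +$1,589.91 − $10,897.92 → -$7,718.10
  Nov: +$1,589.91 → -$6,128.19
  Dec: +$1,589.91 → -$4,538.28
  Jan: +$1,589.91 → -$2,948.37
  Feb: +$1,589.91 → -$1,358.46
  Mar: +$1,589.91 − $1,509.00 → -$1,277.55
  Apr: +$1,589.91 − $6,672.00 → -$6,359.64
  May: +$1,589.91 → -$4,769.73
  Jun: +$1,589.91 → -$3,179.82
  Jul: +$1,589.91 → -$1,589.91
  Aug: +$1,589.91 → $0.00
Lowest trial balance = -$7,718.10 (Oct)
Initial deposit = cushion − low point = $1,589.91 − (-$7,718.10) = $9,308.01

$9,308.01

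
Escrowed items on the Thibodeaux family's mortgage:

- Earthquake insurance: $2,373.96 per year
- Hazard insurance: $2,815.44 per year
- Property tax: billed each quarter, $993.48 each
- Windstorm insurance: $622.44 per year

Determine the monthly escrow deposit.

$815.48

Earthquake insurance — $2,373.96 per year
Hazard insurance — $2,815.44 per year
Property tax — $993.48 × 4 = $3,973.92 per year
Windstorm insurance — $622.44 per year
Total annual escrow = $9,785.76
Per month = $9,785.76 / 12 = $815.48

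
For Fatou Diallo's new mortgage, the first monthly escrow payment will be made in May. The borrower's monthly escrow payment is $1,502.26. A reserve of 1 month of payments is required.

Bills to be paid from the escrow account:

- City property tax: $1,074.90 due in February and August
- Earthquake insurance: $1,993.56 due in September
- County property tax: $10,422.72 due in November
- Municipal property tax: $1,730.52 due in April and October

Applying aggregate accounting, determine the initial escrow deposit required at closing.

Cushion = 1 × $1,502.26 = $1,502.26
Trial balance (start $0, +$1,502.26 each month, − disbursements):
  May: +$1,502.26 → $1,502.26
  Jun: +$1,502.26 → $3,004.52
  Jul: +$1,502.26 → $4,506.78
  Aug: +$1,502.26 − $1,074.90 → $4,934.14
  Sep: +$1,502.26 − $1,993.56 → $4,442.84
  Oct: +$1,502.26 − $1,730.52 → $4,214.58
  Nov: +$1,502.26 − $10,422.72 → -$4,705.88
  Dec: +$1,502.26 → -$3,203.62
  Jan: +$1,502.26 → -$1,701.36
  Feb: +$1,502.26 − $1,074.90 → -$1,274.00
  Mar: +$1,502.26 → $228.26
  Apr: +$1,502.26 − $1,730.52 → $0.00
Lowest trial balance = -$4,705.88 (Nov)
Initial deposit = cushion − low point = $1,502.26 − (-$4,705.88) = $6,208.14

$6,208.14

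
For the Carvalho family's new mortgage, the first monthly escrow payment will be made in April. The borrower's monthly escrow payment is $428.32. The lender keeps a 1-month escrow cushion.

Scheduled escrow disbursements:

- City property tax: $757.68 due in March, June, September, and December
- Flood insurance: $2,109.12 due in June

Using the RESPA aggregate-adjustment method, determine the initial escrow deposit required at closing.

Cushion = 1 × $428.32 = $428.32
Trial balance (start $0, +$428.32 each month, − disbursements):
  Apr: +$428.32 → $428.32
  May: +$428.32 → $856.64
  Jun: +$428.32 − $2,866.80 → -$1,581.84
  Jul: +$428.32 → -$1,153.52
  Aug: +$428.32 → -$725.20
  Sep: +$428.32 − $757.68 → -$1,054.56
  Oct: +$428.32 → -$626.24
  Nov: +$428.32 → -$197.92
  Dec: +$428.32 − $757.68 → -$527.28
  Jan: +$428.32 → -$98.96
  Feb: +$428.32 → $329.36
  Mar: +$428.32 − $757.68 → $0.00
Lowest trial balance = -$1,581.84 (Jun)
Initial deposit = cushion − low point = $428.32 − (-$1,581.84) = $2,010.16

$2,010.16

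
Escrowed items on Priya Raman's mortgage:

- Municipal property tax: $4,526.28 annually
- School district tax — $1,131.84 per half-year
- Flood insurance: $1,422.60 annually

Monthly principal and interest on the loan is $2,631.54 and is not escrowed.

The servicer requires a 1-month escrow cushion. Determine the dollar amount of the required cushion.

Municipal property tax: $4,526.28 annually
School district tax: $1,131.84 × 2 = $2,263.68 annually
Flood insurance: $1,422.60 annually
Total per year = $8,212.56
Base monthly escrow = $8,212.56 / 12 = $684.38
Cushion = 1 × $684.38 = $684.38

$684.38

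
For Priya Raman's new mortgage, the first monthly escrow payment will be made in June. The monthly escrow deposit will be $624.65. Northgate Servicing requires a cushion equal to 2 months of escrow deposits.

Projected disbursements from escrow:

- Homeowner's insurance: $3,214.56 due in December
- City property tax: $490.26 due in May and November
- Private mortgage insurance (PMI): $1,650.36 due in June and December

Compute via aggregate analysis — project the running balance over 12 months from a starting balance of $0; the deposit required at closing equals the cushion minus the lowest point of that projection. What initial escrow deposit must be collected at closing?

Cushion = 2 × $624.65 = $1,249.30
Trial balance (start $0, +$624.65 each month, − disbursements):
  Jun: +$624.65 − $1,650.36 → -$1,025.71
  Jul: +$624.65 → -$401.06
  Aug: +$624.65 → $223.59
  Sep: +$624.65 → $848.24
  Oct: +$624.65 → $1,472.89
  Nov: +$624.65 − $490.26 → $1,607.28
  Dec: +$624.65 − $4,864.92 → -$2,632.99
  Jan: +$624.65 → -$2,008.34
  Feb: +$624.65 → -$1,383.69
  Mar: +$624.65 → -$759.04
  Apr: +$624.65 → -$134.39
  May: +$624.65 − $490.26 → $0.00
Lowest trial balance = -$2,632.99 (Dec)
Initial deposit = cushion − low point = $1,249.30 − (-$2,632.99) = $3,882.29

$3,882.29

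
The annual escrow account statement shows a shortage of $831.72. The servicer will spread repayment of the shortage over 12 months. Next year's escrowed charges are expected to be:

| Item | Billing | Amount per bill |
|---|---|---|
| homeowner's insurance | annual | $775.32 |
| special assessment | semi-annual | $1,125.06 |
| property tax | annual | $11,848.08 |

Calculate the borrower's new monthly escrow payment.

Homeowner's insurance = $775.32 per year
Special assessment = $1,125.06 × 2 = $2,250.12 per year
Property tax = $11,848.08 per year
Total annual escrow = $775.32 + $2,250.12 + $11,848.08 = $14,873.52
Base monthly escrow = $14,873.52 ÷ 12 = $1,239.46
Monthly shortage recovery: $831.72 / 12 = $69.31
New monthly escrow = $1,239.46 + $69.31 = $1,308.77

$1,308.77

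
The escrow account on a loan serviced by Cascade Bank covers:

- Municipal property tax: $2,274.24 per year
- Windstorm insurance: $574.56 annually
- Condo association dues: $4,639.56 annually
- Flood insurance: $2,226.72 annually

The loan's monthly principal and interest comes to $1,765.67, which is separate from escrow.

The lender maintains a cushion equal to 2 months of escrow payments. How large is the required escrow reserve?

$1,619.18

Municipal property tax: $2,274.24/yr
Windstorm insurance: $574.56/yr
Condo association dues: $4,639.56/yr
Flood insurance: $2,226.72/yr
Annual escrow total = $2,274.24 + $574.56 + $4,639.56 + $2,226.72 = $9,715.08
Monthly = $9,715.08 / 12 = $809.59
Reserve = 2 × $809.59 = $1,619.18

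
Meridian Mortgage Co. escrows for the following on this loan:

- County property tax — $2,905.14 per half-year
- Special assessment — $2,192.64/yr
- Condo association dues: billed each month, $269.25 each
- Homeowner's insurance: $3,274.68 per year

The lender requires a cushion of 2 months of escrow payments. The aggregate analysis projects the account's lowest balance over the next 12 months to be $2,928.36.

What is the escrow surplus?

$510.26

County property tax — $2,905.14 × 2 = $5,810.28/yr
Special assessment — $2,192.64/yr
Condo association dues — $269.25 × 12 = $3,231.00/yr
Homeowner's insurance — $3,274.68/yr
Total annual escrow = $5,810.28 + $2,192.64 + $3,231.00 + $3,274.68 = $14,508.60
Base monthly escrow = $14,508.60 / 12 = $1,209.05
Required cushion = 2 × $1,209.05 = $2,418.10
Excess over cushion: $2,928.36 − $2,418.10 = $510.26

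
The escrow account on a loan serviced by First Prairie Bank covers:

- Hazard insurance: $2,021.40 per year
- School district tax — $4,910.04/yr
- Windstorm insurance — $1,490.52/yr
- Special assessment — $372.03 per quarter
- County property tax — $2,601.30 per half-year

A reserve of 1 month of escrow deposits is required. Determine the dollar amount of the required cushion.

$1,259.39

Hazard insurance: $2,021.40
School district tax: $4,910.04
Windstorm insurance: $1,490.52
Special assessment: $372.03 × 4 = $1,488.12
County property tax: $2,601.30 × 2 = $5,202.60
Annual escrow total = $2,021.40 + $4,910.04 + $1,490.52 + $1,488.12 + $5,202.60 = $15,112.68
Monthly = $15,112.68 ÷ 12 = $1,259.39
Reserve = 1 × $1,259.39 = $1,259.39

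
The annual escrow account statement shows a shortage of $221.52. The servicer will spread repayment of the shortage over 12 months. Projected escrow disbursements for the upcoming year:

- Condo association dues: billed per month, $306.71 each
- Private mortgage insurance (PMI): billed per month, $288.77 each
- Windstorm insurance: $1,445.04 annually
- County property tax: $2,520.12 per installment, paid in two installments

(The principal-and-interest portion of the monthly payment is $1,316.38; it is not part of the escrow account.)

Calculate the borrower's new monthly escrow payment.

$1,154.38

Condo association dues: $306.71 × 12 = $3,680.52 per year
Private mortgage insurance (PMI): $288.77 × 12 = $3,465.24 per year
Windstorm insurance: $1,445.04 per year
County property tax: $2,520.12 × 2 = $5,040.24 per year
Total per year = $13,631.04
Per month = $13,631.04 ÷ 12 = $1,135.92
Shortage per month = $221.52 ÷ 12 = $18.46
New monthly escrow = $1,135.92 + $18.46 = $1,154.38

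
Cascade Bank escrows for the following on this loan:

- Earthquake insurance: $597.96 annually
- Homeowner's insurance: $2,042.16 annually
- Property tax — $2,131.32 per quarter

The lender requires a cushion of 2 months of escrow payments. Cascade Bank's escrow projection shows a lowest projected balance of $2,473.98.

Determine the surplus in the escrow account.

Earthquake insurance — $597.96/yr
Homeowner's insurance — $2,042.16/yr
Property tax — $2,131.32 × 4 = $8,525.28/yr
Total per year = $11,165.40
Base monthly escrow = $11,165.40 / 12 = $930.45
Required reserve = 2 × $930.45 = $1,860.90
Excess over cushion: $2,473.98 − $1,860.90 = $613.08

$613.08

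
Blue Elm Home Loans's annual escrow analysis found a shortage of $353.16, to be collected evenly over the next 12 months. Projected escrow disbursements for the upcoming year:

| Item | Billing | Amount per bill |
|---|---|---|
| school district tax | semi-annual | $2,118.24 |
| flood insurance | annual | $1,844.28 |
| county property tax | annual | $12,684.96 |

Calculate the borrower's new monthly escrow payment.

School district tax: $2,118.24 × 2 = $4,236.48
Flood insurance: $1,844.28
County property tax: $12,684.96
Total per year = $4,236.48 + $1,844.28 + $12,684.96 = $18,765.72
Monthly escrow = $18,765.72 ÷ 12 = $1,563.81
Shortage spread = $353.16 ÷ 12 = $29.43/mo
Adjusted monthly = $1,563.81 + $29.43 = $1,593.24

$1,593.24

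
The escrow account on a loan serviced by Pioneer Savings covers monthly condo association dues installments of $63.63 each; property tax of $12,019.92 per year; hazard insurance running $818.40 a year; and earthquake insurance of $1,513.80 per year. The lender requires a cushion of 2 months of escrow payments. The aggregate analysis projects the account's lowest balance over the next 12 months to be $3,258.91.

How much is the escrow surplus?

$739.63

Condo association dues: $63.63 × 12 = $763.56 per year
Property tax: $12,019.92 per year
Hazard insurance: $818.40 per year
Earthquake insurance: $1,513.80 per year
Total per year = $15,115.68
Per month = $15,115.68 ÷ 12 = $1,259.64
Cushion = 2 × $1,259.64 = $2,519.28
Surplus = $3,258.91 − $2,519.28 = $739.63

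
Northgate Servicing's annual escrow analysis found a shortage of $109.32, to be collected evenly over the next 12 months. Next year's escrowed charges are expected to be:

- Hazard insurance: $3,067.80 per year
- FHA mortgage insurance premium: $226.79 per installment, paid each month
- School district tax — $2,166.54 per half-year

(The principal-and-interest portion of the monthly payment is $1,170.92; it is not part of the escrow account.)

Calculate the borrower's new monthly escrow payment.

Hazard insurance: $3,067.80
FHA mortgage insurance premium: $226.79 × 12 = $2,721.48
School district tax: $2,166.54 × 2 = $4,333.08
Yearly total = $10,122.36
Base monthly escrow = $10,122.36 ÷ 12 = $843.53
Shortage per month = $109.32 / 12 = $9.11
Adjusted monthly = $843.53 + $9.11 = $852.64

$852.64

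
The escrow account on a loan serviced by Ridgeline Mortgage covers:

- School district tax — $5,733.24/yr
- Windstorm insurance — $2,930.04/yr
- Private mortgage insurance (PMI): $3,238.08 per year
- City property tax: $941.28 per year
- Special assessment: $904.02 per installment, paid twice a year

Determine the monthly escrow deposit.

School district tax — $5,733.24 annually
Windstorm insurance — $2,930.04 annually
Private mortgage insurance (PMI) — $3,238.08 annually
City property tax — $941.28 annually
Special assessment — $904.02 × 2 = $1,808.04 annually
Yearly total = $5,733.24 + $2,930.04 + $3,238.08 + $941.28 + $1,808.04 = $14,650.68
Monthly = $14,650.68 ÷ 12 = $1,220.89

$1,220.89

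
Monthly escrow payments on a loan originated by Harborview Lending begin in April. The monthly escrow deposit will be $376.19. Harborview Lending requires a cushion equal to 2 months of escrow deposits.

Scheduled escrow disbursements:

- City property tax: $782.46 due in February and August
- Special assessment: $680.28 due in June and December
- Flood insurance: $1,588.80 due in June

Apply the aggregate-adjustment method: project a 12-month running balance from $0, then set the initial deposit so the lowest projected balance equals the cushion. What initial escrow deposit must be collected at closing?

$1,922.97

Cushion = 2 × $376.19 = $752.38
Trial balance (start $0, +$376.19 each month, − disbursements):
  Apr: +$376.19 → $376.19
  May: +$376.19 → $752.38
  Jun: +$376.19 − $2,269.08 → -$1,140.51
  Jul: +$376.19 → -$764.32
  Aug: +$376.19 − $782.46 → -$1,170.59
  Sep: +$376.19 → -$794.40
  Oct: +$376.19 → -$418.21
  Nov: +$376.19 → -$42.02
  Dec: +$376.19 − $680.28 → -$346.11
  Jan: +$376.19 → $30.08
  Feb: +$376.19 − $782.46 → -$376.19
  Mar: +$376.19 → $0.00
Lowest trial balance = -$1,170.59 (Aug)
Initial deposit = cushion − low point = $752.38 − (-$1,170.59) = $1,922.97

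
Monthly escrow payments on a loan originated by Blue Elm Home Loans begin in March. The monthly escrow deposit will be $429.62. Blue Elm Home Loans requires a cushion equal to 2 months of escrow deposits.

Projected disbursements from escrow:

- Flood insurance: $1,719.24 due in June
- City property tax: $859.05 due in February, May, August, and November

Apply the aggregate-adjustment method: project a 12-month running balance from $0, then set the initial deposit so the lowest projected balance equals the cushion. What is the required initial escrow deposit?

$1,719.05

Cushion = 2 × $429.62 = $859.24
Trial balance (start $0, +$429.62 each month, − disbursements):
  Mar: +$429.62 → $429.62
  Apr: +$429.62 → $859.24
  May: +$429.62 − $859.05 → $429.81
  Jun: +$429.62 − $1,719.24 → -$859.81
  Jul: +$429.62 → -$430.19
  Aug: +$429.62 − $859.05 → -$859.62
  Sep: +$429.62 → -$430.00
  Oct: +$429.62 → -$0.38
  Nov: +$429.62 − $859.05 → -$429.81
  Dec: +$429.62 → -$0.19
  Jan: +$429.62 → $429.43
  Feb: +$429.62 − $859.05 → $0.00
Lowest trial balance = -$859.81 (Jun)
Initial deposit = cushion − low point = $859.24 − (-$859.81) = $1,719.05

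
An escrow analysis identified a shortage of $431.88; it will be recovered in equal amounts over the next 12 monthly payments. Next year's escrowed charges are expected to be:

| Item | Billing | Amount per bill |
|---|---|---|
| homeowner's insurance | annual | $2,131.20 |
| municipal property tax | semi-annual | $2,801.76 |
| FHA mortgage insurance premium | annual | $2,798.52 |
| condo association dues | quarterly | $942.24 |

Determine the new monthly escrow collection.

$1,227.84

Homeowner's insurance: $2,131.20 annually
Municipal property tax: $2,801.76 × 2 = $5,603.52 annually
FHA mortgage insurance premium: $2,798.52 annually
Condo association dues: $942.24 × 4 = $3,768.96 annually
Total per year = $2,131.20 + $5,603.52 + $2,798.52 + $3,768.96 = $14,302.20
Monthly = $14,302.20 ÷ 12 = $1,191.85
Shortage per month = $431.88 ÷ 12 = $35.99
New monthly escrow = $1,191.85 + $35.99 = $1,227.84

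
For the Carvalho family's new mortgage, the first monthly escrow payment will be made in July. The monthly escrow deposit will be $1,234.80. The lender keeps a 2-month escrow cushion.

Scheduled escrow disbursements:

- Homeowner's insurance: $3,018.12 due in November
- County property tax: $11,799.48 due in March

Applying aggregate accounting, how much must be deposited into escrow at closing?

$6,174.00

Cushion = 2 × $1,234.80 = $2,469.60
Trial balance (start $0, +$1,234.80 each month, − disbursements):
  Jul: +$1,234.80 → $1,234.80
  Aug: +$1,234.80 → $2,469.60
  Sep: +$1,234.80 → $3,704.40
  Oct: +$1,234.80 → $4,939.20
  Nov: +$1,234.80 − $3,018.12 → $3,155.88
  Dec: +$1,234.80 → $4,390.68
  Jan: +$1,234.80 → $5,625.48
  Feb: +$1,234.80 → $6,860.28
  Mar: +$1,234.80 − $11,799.48 → -$3,704.40
  Apr: +$1,234.80 → -$2,469.60
  May: +$1,234.80 → -$1,234.80
  Jun: +$1,234.80 → $0.00
Lowest trial balance = -$3,704.40 (Mar)
Initial deposit = cushion − low point = $2,469.60 − (-$3,704.40) = $6,174.00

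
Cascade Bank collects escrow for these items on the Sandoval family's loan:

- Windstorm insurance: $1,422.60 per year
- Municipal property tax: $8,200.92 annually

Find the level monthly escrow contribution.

$801.96

Windstorm insurance: $1,422.60
Municipal property tax: $8,200.92
Total annual escrow = $1,422.60 + $8,200.92 = $9,623.52
Per month = $9,623.52 / 12 = $801.96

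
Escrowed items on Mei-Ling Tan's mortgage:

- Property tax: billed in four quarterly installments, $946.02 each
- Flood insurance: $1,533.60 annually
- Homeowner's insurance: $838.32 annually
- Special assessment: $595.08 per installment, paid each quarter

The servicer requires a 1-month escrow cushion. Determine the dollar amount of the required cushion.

$711.36

Property tax = $946.02 × 4 = $3,784.08 annually
Flood insurance = $1,533.60 annually
Homeowner's insurance = $838.32 annually
Special assessment = $595.08 × 4 = $2,380.32 annually
Total annual escrow = $3,784.08 + $1,533.60 + $838.32 + $2,380.32 = $8,536.32
Base monthly escrow = $8,536.32 ÷ 12 = $711.36
Reserve = 1 × $711.36 = $711.36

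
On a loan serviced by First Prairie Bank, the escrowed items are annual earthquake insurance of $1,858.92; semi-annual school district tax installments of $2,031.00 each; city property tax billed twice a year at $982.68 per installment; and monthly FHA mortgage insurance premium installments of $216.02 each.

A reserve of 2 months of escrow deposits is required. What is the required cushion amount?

Earthquake insurance = $1,858.92 per year
School district tax = $2,031.00 × 2 = $4,062.00 per year
City property tax = $982.68 × 2 = $1,965.36 per year
FHA mortgage insurance premium = $216.02 × 12 = $2,592.24 per year
Annual escrow total = $1,858.92 + $4,062.00 + $1,965.36 + $2,592.24 = $10,478.52
Monthly escrow = $10,478.52 / 12 = $873.21
Required cushion = 2 × $873.21 = $1,746.42

$1,746.42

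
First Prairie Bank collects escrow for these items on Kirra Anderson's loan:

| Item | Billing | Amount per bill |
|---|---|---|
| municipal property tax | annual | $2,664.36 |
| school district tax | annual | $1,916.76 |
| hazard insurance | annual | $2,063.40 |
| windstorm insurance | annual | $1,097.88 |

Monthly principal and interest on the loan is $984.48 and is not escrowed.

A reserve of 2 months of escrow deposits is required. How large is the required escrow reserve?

Municipal property tax = $2,664.36 per year
School district tax = $1,916.76 per year
Hazard insurance = $2,063.40 per year
Windstorm insurance = $1,097.88 per year
Total annual escrow = $2,664.36 + $1,916.76 + $2,063.40 + $1,097.88 = $7,742.40
Base monthly escrow = $7,742.40 ÷ 12 = $645.20
Required cushion = 2 × $645.20 = $1,290.40

$1,290.40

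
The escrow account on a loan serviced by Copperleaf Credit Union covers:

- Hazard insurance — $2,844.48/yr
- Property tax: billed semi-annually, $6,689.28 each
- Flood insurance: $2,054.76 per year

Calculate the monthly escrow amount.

Hazard insurance — $2,844.48
Property tax — $6,689.28 × 2 = $13,378.56
Flood insurance — $2,054.76
Yearly total = $2,844.48 + $13,378.56 + $2,054.76 = $18,277.80
Base monthly escrow = $18,277.80 ÷ 12 = $1,523.15

$1,523.15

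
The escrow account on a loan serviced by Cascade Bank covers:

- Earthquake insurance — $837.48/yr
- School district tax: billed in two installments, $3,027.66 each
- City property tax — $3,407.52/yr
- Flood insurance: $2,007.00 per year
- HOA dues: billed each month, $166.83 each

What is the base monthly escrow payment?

Earthquake insurance — $837.48/yr
School district tax — $3,027.66 × 2 = $6,055.32/yr
City property tax — $3,407.52/yr
Flood insurance — $2,007.00/yr
HOA dues — $166.83 × 12 = $2,001.96/yr
Combined annual = $14,309.28
Per month = $14,309.28 ÷ 12 = $1,192.44

$1,192.44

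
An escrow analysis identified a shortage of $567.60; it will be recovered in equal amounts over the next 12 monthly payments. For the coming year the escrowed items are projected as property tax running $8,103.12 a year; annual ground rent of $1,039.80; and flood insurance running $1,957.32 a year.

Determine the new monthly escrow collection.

Property tax = $8,103.12 per year
Ground rent = $1,039.80 per year
Flood insurance = $1,957.32 per year
Combined annual = $8,103.12 + $1,039.80 + $1,957.32 = $11,100.24
Monthly escrow = $11,100.24 / 12 = $925.02
Monthly shortage recovery: $567.60 ÷ 12 = $47.30
Adjusted monthly = $925.02 + $47.30 = $972.32

$972.32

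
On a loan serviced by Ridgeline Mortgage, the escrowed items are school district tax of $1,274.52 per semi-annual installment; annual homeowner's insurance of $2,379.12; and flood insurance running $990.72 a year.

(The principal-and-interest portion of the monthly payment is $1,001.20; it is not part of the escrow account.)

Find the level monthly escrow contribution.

$493.24

School district tax — $1,274.52 × 2 = $2,549.04
Homeowner's insurance — $2,379.12
Flood insurance — $990.72
Annual escrow total = $5,918.88
Base monthly escrow = $5,918.88 ÷ 12 = $493.24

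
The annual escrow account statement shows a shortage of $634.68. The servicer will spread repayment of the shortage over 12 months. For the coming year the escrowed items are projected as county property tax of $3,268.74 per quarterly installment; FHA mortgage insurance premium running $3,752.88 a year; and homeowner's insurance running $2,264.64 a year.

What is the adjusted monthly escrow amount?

County property tax = $3,268.74 × 4 = $13,074.96 per year
FHA mortgage insurance premium = $3,752.88 per year
Homeowner's insurance = $2,264.64 per year
Yearly total = $13,074.96 + $3,752.88 + $2,264.64 = $19,092.48
Monthly = $19,092.48 / 12 = $1,591.04
Shortage per month = $634.68 / 12 = $52.89
Adjusted monthly = $1,591.04 + $52.89 = $1,643.93

$1,643.93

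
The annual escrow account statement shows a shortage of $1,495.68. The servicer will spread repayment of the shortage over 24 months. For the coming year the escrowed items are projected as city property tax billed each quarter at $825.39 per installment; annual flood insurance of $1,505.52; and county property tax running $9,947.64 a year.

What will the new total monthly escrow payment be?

City property tax — $825.39 × 4 = $3,301.56/yr
Flood insurance — $1,505.52/yr
County property tax — $9,947.64/yr
Annual escrow total = $3,301.56 + $1,505.52 + $9,947.64 = $14,754.72
Base monthly escrow = $14,754.72 / 12 = $1,229.56
Monthly shortage recovery: $1,495.68 / 24 = $62.32
Adjusted monthly = $1,229.56 + $62.32 = $1,291.88

$1,291.88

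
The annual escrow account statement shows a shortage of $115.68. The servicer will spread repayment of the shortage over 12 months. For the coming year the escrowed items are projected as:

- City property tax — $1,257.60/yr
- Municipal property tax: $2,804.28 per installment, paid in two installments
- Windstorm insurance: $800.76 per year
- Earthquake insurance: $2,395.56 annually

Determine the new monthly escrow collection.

City property tax: $1,257.60 annually
Municipal property tax: $2,804.28 × 2 = $5,608.56 annually
Windstorm insurance: $800.76 annually
Earthquake insurance: $2,395.56 annually
Total per year = $1,257.60 + $5,608.56 + $800.76 + $2,395.56 = $10,062.48
Monthly escrow = $10,062.48 ÷ 12 = $838.54
Monthly shortage recovery: $115.68 / 12 = $9.64
Adjusted monthly = $838.54 + $9.64 = $848.18

$848.18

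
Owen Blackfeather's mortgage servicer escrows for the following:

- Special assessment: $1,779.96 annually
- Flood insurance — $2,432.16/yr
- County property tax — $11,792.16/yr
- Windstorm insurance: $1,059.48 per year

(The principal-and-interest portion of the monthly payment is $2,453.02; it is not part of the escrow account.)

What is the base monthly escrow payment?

$1,421.98

Special assessment: $1,779.96
Flood insurance: $2,432.16
County property tax: $11,792.16
Windstorm insurance: $1,059.48
Yearly total = $17,063.76
Monthly = $17,063.76 ÷ 12 = $1,421.98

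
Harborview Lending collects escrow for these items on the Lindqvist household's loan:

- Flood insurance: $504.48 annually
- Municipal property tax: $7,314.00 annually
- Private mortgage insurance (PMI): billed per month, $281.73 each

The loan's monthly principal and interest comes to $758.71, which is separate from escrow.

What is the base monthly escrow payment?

$933.27

Flood insurance — $504.48 annually
Municipal property tax — $7,314.00 annually
Private mortgage insurance (PMI) — $281.73 × 12 = $3,380.76 annually
Total per year = $504.48 + $7,314.00 + $3,380.76 = $11,199.24
Base monthly escrow = $11,199.24 / 12 = $933.27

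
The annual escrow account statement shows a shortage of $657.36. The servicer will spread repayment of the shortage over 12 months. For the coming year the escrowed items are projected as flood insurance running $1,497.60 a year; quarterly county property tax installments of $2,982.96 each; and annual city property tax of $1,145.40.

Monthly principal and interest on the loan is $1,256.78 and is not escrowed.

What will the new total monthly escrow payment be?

Flood insurance — $1,497.60 per year
County property tax — $2,982.96 × 4 = $11,931.84 per year
City property tax — $1,145.40 per year
Yearly total = $14,574.84
Monthly escrow = $14,574.84 / 12 = $1,214.57
Monthly shortage recovery: $657.36 / 12 = $54.78
Adjusted monthly = $1,214.57 + $54.78 = $1,269.35

$1,269.35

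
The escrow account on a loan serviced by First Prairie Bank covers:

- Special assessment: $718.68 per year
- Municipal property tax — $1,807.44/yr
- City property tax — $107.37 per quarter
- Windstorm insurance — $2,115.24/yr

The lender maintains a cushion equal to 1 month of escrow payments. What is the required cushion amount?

Special assessment = $718.68 per year
Municipal property tax = $1,807.44 per year
City property tax = $107.37 × 4 = $429.48 per year
Windstorm insurance = $2,115.24 per year
Annual escrow total = $718.68 + $1,807.44 + $429.48 + $2,115.24 = $5,070.84
Per month = $5,070.84 / 12 = $422.57
Cushion = 1 × $422.57 = $422.57

$422.57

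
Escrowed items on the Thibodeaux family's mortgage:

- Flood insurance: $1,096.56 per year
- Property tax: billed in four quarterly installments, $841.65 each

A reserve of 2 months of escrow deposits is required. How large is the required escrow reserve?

$743.86

Flood insurance = $1,096.56/yr
Property tax = $841.65 × 4 = $3,366.60/yr
Total per year = $1,096.56 + $3,366.60 = $4,463.16
Monthly escrow = $4,463.16 ÷ 12 = $371.93
Required cushion = 2 × $371.93 = $743.86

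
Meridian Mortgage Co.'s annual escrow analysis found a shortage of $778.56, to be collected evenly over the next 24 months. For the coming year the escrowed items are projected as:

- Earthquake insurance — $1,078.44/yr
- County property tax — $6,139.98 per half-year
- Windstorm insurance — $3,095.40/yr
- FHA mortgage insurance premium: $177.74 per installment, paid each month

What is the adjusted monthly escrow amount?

Earthquake insurance = $1,078.44
County property tax = $6,139.98 × 2 = $12,279.96
Windstorm insurance = $3,095.40
FHA mortgage insurance premium = $177.74 × 12 = $2,132.88
Combined annual = $1,078.44 + $12,279.96 + $3,095.40 + $2,132.88 = $18,586.68
Base monthly escrow = $18,586.68 ÷ 12 = $1,548.89
Shortage spread = $778.56 / 24 = $32.44/mo
New monthly escrow = $1,548.89 + $32.44 = $1,581.33

$1,581.33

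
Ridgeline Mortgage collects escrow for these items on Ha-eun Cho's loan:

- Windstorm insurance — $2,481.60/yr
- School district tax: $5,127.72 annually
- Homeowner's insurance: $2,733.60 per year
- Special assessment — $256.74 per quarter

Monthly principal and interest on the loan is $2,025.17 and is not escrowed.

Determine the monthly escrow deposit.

$947.49

Windstorm insurance — $2,481.60/yr
School district tax — $5,127.72/yr
Homeowner's insurance — $2,733.60/yr
Special assessment — $256.74 × 4 = $1,026.96/yr
Yearly total = $11,369.88
Monthly escrow = $11,369.88 ÷ 12 = $947.49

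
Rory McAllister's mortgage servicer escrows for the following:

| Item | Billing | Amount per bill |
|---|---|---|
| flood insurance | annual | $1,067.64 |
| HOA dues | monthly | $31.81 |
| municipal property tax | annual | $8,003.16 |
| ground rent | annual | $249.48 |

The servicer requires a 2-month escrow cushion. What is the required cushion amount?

Flood insurance — $1,067.64 annually
HOA dues — $31.81 × 12 = $381.72 annually
Municipal property tax — $8,003.16 annually
Ground rent — $249.48 annually
Combined annual = $1,067.64 + $381.72 + $8,003.16 + $249.48 = $9,702.00
Base monthly escrow = $9,702.00 / 12 = $808.50
Required cushion = 2 × $808.50 = $1,617.00

$1,617.00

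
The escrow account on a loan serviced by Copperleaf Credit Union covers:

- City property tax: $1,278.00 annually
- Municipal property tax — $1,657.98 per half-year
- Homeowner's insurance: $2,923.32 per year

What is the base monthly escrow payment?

City property tax = $1,278.00 per year
Municipal property tax = $1,657.98 × 2 = $3,315.96 per year
Homeowner's insurance = $2,923.32 per year
Yearly total = $1,278.00 + $3,315.96 + $2,923.32 = $7,517.28
Per month = $7,517.28 / 12 = $626.44

$626.44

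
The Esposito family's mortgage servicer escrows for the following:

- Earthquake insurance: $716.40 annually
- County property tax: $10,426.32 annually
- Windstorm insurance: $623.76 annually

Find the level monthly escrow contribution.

Earthquake insurance = $716.40 annually
County property tax = $10,426.32 annually
Windstorm insurance = $623.76 annually
Total per year = $11,766.48
Per month = $11,766.48 / 12 = $980.54

$980.54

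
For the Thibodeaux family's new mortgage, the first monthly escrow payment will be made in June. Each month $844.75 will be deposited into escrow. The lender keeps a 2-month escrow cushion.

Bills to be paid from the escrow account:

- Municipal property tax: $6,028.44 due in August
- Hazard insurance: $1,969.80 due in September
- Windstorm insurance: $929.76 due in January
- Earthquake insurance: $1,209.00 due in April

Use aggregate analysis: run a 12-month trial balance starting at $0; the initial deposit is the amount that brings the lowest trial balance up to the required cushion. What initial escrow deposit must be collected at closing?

$6,308.74

Cushion = 2 × $844.75 = $1,689.50
Trial balance (start $0, +$844.75 each month, − disbursements):
  Jun: +$844.75 → $844.75
  Jul: +$844.75 → $1,689.50
  Aug: +$844.75 − $6,028.44 → -$3,494.19
  Sep: +$844.75 − $1,969.80 → -$4,619.24
  Oct: +$844.75 → -$3,774.49
  Nov: +$844.75 → -$2,929.74
  Dec: +$844.75 → -$2,084.99
  Jan: +$844.75 − $929.76 → -$2,170.00
  Feb: +$844.75 → -$1,325.25
  Mar: +$844.75 → -$480.50
  Apr: +$844.75 − $1,209.00 → -$844.75
  May: +$844.75 → $0.00
Lowest trial balance = -$4,619.24 (Sep)
Initial deposit = cushion − low point = $1,689.50 − (-$4,619.24) = $6,308.74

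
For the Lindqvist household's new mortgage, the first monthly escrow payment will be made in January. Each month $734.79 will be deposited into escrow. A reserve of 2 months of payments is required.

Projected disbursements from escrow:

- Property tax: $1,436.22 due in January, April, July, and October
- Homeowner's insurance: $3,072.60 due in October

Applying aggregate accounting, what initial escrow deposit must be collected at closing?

Cushion = 2 × $734.79 = $1,469.58
Trial balance (start $0, +$734.79 each month, − disbursements):
  Jan: +$734.79 − $1,436.22 → -$701.43
  Feb: +$734.79 → $33.36
  Mar: +$734.79 → $768.15
  Apr: +$734.79 − $1,436.22 → $66.72
  May: +$734.79 → $801.51
  Jun: +$734.79 → $1,536.30
  Jul: +$734.79 − $1,436.22 → $834.87
  Aug: +$734.79 → $1,569.66
  Sep: +$734.79 → $2,304.45
  Oct: +$734.79 − $4,508.82 → -$1,469.58
  Nov: +$734.79 → -$734.79
  Dec: +$734.79 → $0.00
Lowest trial balance = -$1,469.58 (Oct)
Initial deposit = cushion − low point = $1,469.58 − (-$1,469.58) = $2,939.16

$2,939.16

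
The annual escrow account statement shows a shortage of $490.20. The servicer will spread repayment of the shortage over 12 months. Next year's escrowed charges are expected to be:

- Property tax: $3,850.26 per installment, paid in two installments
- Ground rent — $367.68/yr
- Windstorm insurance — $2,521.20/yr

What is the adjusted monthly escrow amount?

Property tax: $3,850.26 × 2 = $7,700.52 annually
Ground rent: $367.68 annually
Windstorm insurance: $2,521.20 annually
Total annual escrow = $7,700.52 + $367.68 + $2,521.20 = $10,589.40
Monthly escrow = $10,589.40 / 12 = $882.45
Shortage per month = $490.20 / 12 = $40.85
Adjusted monthly = $882.45 + $40.85 = $923.30

$923.30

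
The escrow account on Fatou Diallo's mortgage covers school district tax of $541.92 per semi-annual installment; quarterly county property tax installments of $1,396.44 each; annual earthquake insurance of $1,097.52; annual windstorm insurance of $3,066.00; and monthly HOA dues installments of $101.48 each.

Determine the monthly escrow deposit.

School district tax: $541.92 × 2 = $1,083.84/yr
County property tax: $1,396.44 × 4 = $5,585.76/yr
Earthquake insurance: $1,097.52/yr
Windstorm insurance: $3,066.00/yr
HOA dues: $101.48 × 12 = $1,217.76/yr
Total annual escrow = $12,050.88
Per month = $12,050.88 ÷ 12 = $1,004.24

$1,004.24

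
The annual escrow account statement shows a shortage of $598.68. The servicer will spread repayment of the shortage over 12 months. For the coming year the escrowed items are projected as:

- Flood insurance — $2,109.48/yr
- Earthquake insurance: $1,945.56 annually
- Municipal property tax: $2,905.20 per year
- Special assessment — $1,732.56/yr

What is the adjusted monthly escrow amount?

$774.29

Flood insurance — $2,109.48/yr
Earthquake insurance — $1,945.56/yr
Municipal property tax — $2,905.20/yr
Special assessment — $1,732.56/yr
Total per year = $2,109.48 + $1,945.56 + $2,905.20 + $1,732.56 = $8,692.80
Monthly escrow = $8,692.80 ÷ 12 = $724.40
Shortage spread = $598.68 / 12 = $49.89/mo
Adjusted monthly = $724.40 + $49.89 = $774.29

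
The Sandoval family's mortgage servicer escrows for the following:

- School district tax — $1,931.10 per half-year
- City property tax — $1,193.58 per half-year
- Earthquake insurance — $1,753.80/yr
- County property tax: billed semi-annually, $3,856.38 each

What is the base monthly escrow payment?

$1,309.66

School district tax = $1,931.10 × 2 = $3,862.20/yr
City property tax = $1,193.58 × 2 = $2,387.16/yr
Earthquake insurance = $1,753.80/yr
County property tax = $3,856.38 × 2 = $7,712.76/yr
Total per year = $3,862.20 + $2,387.16 + $1,753.80 + $7,712.76 = $15,715.92
Per month = $15,715.92 / 12 = $1,309.66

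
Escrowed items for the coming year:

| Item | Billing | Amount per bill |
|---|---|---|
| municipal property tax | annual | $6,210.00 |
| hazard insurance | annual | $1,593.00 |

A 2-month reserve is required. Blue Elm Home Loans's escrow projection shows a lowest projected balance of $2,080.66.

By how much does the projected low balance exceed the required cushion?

$780.16

Municipal property tax — $6,210.00
Hazard insurance — $1,593.00
Combined annual = $7,803.00
Monthly escrow = $7,803.00 ÷ 12 = $650.25
Required reserve = 2 × $650.25 = $1,300.50
Surplus = $2,080.66 − $1,300.50 = $780.16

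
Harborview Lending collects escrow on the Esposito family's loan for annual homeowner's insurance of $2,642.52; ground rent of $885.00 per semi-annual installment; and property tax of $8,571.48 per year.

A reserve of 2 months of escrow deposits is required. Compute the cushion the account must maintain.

$2,164.00

Homeowner's insurance: $2,642.52
Ground rent: $885.00 × 2 = $1,770.00
Property tax: $8,571.48
Combined annual = $2,642.52 + $1,770.00 + $8,571.48 = $12,984.00
Monthly escrow = $12,984.00 ÷ 12 = $1,082.00
Cushion = 2 × $1,082.00 = $2,164.00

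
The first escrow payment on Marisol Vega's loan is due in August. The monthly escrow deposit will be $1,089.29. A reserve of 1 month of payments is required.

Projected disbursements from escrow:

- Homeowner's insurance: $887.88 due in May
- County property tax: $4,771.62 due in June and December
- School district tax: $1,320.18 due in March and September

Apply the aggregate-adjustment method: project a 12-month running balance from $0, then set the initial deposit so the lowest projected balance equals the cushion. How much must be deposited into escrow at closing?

$2,178.58

Cushion = 1 × $1,089.29 = $1,089.29
Trial balance (start $0, +$1,089.29 each month, − disbursements):
  Aug: +$1,089.29 → $1,089.29
  Sep: +$1,089.29 − $1,320.18 → $858.40
  Oct: +$1,089.29 → $1,947.69
  Nov: +$1,089.29 → $3,036.98
  Dec: +$1,089.29 − $4,771.62 → -$645.35
  Jan: +$1,089.29 → $443.94
  Feb: +$1,089.29 → $1,533.23
  Mar: +$1,089.29 − $1,320.18 → $1,302.34
  Apr: +$1,089.29 → $2,391.63
  May: +$1,089.29 − $887.88 → $2,593.04
  Jun: +$1,089.29 − $4,771.62 → -$1,089.29
  Jul: +$1,089.29 → $0.00
Lowest trial balance = -$1,089.29 (Jun)
Initial deposit = cushion − low point = $1,089.29 − (-$1,089.29) = $2,178.58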